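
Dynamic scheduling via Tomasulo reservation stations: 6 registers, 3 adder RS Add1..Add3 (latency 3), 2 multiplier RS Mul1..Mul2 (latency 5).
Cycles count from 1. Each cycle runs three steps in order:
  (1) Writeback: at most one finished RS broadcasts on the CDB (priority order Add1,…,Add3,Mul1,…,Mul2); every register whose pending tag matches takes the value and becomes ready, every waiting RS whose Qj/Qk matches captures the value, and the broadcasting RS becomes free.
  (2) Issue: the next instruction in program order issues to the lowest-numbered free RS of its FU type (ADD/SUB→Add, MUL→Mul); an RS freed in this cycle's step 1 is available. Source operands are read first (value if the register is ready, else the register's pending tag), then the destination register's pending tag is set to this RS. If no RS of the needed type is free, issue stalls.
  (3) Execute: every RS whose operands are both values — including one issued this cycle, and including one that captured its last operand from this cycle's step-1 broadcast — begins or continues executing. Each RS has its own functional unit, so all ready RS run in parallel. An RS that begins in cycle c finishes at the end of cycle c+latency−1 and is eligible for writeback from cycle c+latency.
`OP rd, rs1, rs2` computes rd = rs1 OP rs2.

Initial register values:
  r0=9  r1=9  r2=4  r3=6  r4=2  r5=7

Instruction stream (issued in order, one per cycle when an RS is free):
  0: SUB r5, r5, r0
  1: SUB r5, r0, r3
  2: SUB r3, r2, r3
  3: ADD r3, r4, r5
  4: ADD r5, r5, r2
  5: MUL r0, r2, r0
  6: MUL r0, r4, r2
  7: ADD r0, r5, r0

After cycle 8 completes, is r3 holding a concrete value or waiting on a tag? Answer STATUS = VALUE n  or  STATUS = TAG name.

STATUS = VALUE 5

  c1: issue SUB r5<-Add1  regs: r0:9,r1:9,r2:4,r3:6,r4:2,r5:Add1
  c2: issue SUB r5<-Add2  regs: r0:9,r1:9,r2:4,r3:6,r4:2,r5:Add2
  c3: issue SUB r3<-Add3  regs: r0:9,r1:9,r2:4,r3:Add3,r4:2,r5:Add2
  c4: CDB Add1=-2; issue ADD r3<-Add1  regs: r0:9,r1:9,r2:4,r3:Add1,r4:2,r5:Add2
  c5: CDB Add2=3; issue ADD r5<-Add2  regs: r0:9,r1:9,r2:4,r3:Add1,r4:2,r5:Add2
  c6: CDB Add3=-2; issue MUL r0<-Mul1  regs: r0:Mul1,r1:9,r2:4,r3:Add1,r4:2,r5:Add2
  c7: issue MUL r0<-Mul2  regs: r0:Mul2,r1:9,r2:4,r3:Add1,r4:2,r5:Add2
  c8: CDB Add1=5; issue ADD r0<-Add1  regs: r0:Add1,r1:9,r2:4,r3:5,r4:2,r5:Add2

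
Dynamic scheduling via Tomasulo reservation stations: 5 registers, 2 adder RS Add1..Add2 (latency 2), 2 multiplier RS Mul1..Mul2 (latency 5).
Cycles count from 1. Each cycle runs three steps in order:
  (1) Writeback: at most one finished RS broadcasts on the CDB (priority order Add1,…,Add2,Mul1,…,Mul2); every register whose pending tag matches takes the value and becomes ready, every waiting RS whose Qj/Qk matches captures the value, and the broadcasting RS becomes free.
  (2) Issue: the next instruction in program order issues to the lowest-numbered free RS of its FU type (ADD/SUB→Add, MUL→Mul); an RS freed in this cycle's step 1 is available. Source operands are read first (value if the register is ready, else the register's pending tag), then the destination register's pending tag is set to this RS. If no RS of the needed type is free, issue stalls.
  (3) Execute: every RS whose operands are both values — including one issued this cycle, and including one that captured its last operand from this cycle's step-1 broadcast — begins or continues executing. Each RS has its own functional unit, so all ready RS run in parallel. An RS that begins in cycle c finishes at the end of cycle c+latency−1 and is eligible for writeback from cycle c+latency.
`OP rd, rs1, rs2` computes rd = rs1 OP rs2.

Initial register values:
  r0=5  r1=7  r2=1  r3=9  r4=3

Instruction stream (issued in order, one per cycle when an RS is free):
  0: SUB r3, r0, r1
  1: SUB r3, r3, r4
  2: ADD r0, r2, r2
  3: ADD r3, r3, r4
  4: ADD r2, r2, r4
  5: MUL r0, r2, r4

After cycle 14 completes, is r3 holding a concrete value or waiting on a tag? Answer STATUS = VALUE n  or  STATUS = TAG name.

c1: issue SUB r3<-Add1 | r0:5,r1:7,r2:1,r3:Add1,r4:3
c2: issue SUB r3<-Add2 | r0:5,r1:7,r2:1,r3:Add2,r4:3
c3: CDB Add1=-2; issue ADD r0<-Add1 | r0:Add1,r1:7,r2:1,r3:Add2,r4:3
c4: stall | r0:Add1,r1:7,r2:1,r3:Add2,r4:3
c5: CDB Add1=2; issue ADD r3<-Add1 | r0:2,r1:7,r2:1,r3:Add1,r4:3
c6: CDB Add2=-5; issue ADD r2<-Add2 | r0:2,r1:7,r2:Add2,r3:Add1,r4:3
c7: issue MUL r0<-Mul1 | r0:Mul1,r1:7,r2:Add2,r3:Add1,r4:3
c8: CDB Add1=-2 | r0:Mul1,r1:7,r2:Add2,r3:-2,r4:3
c9: CDB Add2=4 | r0:Mul1,r1:7,r2:4,r3:-2,r4:3
c10: - | r0:Mul1,r1:7,r2:4,r3:-2,r4:3
c11: - | r0:Mul1,r1:7,r2:4,r3:-2,r4:3
c12: - | r0:Mul1,r1:7,r2:4,r3:-2,r4:3
c13: - | r0:Mul1,r1:7,r2:4,r3:-2,r4:3
c14: CDB Mul1=12 | r0:12,r1:7,r2:4,r3:-2,r4:3

STATUS = VALUE -2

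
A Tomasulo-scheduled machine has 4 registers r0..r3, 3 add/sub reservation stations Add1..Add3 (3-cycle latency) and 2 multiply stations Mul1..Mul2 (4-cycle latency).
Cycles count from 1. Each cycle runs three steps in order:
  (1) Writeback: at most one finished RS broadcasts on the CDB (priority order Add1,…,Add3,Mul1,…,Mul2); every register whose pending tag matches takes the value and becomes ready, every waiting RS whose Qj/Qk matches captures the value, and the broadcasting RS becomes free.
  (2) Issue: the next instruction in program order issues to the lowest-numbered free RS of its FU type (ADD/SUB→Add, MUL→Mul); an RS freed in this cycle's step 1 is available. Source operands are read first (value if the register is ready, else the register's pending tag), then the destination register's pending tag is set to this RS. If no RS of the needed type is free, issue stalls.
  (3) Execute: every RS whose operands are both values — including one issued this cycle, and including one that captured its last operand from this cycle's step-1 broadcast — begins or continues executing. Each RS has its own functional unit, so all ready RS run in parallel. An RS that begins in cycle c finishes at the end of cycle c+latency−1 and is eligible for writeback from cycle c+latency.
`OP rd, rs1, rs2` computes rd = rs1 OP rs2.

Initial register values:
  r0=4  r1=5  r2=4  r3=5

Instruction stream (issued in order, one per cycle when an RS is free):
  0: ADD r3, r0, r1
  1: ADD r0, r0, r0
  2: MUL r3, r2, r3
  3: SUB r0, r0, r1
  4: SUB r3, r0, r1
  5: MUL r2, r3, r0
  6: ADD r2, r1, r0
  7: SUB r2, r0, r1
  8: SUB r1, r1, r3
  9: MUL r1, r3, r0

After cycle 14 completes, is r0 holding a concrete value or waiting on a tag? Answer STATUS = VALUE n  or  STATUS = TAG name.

c1: issue ADD r3<-Add1 | r0:4,r1:5,r2:4,r3:Add1
c2: issue ADD r0<-Add2 | r0:Add2,r1:5,r2:4,r3:Add1
c3: issue MUL r3<-Mul1 | r0:Add2,r1:5,r2:4,r3:Mul1
c4: CDB Add1=9; issue SUB r0<-Add1 | r0:Add1,r1:5,r2:4,r3:Mul1
c5: CDB Add2=8; issue SUB r3<-Add2 | r0:Add1,r1:5,r2:4,r3:Add2
c6: issue MUL r2<-Mul2 | r0:Add1,r1:5,r2:Mul2,r3:Add2
c7: issue ADD r2<-Add3 | r0:Add1,r1:5,r2:Add3,r3:Add2
c8: CDB Add1=3; issue SUB r2<-Add1 | r0:3,r1:5,r2:Add1,r3:Add2
c9: CDB Mul1=36; stall | r0:3,r1:5,r2:Add1,r3:Add2
c10: stall | r0:3,r1:5,r2:Add1,r3:Add2
c11: CDB Add1=-2; issue SUB r1<-Add1 | r0:3,r1:Add1,r2:-2,r3:Add2
c12: CDB Add2=-2; issue MUL r1<-Mul1 | r0:3,r1:Mul1,r2:-2,r3:-2
c13: CDB Add3=8 | r0:3,r1:Mul1,r2:-2,r3:-2
c14: - | r0:3,r1:Mul1,r2:-2,r3:-2

STATUS = VALUE 3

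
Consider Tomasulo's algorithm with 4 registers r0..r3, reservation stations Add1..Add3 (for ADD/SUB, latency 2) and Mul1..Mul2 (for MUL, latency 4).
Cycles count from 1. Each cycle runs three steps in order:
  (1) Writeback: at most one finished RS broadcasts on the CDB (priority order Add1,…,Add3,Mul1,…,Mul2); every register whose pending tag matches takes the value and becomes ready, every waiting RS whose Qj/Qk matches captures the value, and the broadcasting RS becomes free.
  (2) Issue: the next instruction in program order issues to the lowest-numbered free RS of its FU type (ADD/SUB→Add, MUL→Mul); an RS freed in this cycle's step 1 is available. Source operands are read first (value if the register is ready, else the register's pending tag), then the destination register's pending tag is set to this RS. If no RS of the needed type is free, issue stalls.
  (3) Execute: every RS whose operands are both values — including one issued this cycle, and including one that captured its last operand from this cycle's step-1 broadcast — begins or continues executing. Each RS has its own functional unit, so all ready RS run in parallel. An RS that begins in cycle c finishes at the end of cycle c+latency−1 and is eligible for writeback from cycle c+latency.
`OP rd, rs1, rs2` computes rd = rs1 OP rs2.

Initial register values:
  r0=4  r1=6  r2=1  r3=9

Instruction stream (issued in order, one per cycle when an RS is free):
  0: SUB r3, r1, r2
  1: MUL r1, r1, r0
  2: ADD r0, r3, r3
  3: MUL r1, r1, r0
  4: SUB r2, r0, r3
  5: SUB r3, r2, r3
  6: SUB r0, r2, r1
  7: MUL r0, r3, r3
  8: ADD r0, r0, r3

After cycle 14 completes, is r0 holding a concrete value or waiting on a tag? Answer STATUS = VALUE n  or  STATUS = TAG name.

cycle 1: issue SUB r3<-Add1 // r0:4,r1:6,r2:1,r3:Add1
cycle 2: issue MUL r1<-Mul1 // r0:4,r1:Mul1,r2:1,r3:Add1
cycle 3: CDB Add1=5; issue ADD r0<-Add1 // r0:Add1,r1:Mul1,r2:1,r3:5
cycle 4: issue MUL r1<-Mul2 // r0:Add1,r1:Mul2,r2:1,r3:5
cycle 5: CDB Add1=10; issue SUB r2<-Add1 // r0:10,r1:Mul2,r2:Add1,r3:5
cycle 6: CDB Mul1=24; issue SUB r3<-Add2 // r0:10,r1:Mul2,r2:Add1,r3:Add2
cycle 7: CDB Add1=5; issue SUB r0<-Add1 // r0:Add1,r1:Mul2,r2:5,r3:Add2
cycle 8: issue MUL r0<-Mul1 // r0:Mul1,r1:Mul2,r2:5,r3:Add2
cycle 9: CDB Add2=0; issue ADD r0<-Add2 // r0:Add2,r1:Mul2,r2:5,r3:0
cycle 10: CDB Mul2=240 // r0:Add2,r1:240,r2:5,r3:0
cycle 11: - // r0:Add2,r1:240,r2:5,r3:0
cycle 12: CDB Add1=-235 // r0:Add2,r1:240,r2:5,r3:0
cycle 13: CDB Mul1=0 // r0:Add2,r1:240,r2:5,r3:0
cycle 14: - // r0:Add2,r1:240,r2:5,r3:0

STATUS = TAG Add2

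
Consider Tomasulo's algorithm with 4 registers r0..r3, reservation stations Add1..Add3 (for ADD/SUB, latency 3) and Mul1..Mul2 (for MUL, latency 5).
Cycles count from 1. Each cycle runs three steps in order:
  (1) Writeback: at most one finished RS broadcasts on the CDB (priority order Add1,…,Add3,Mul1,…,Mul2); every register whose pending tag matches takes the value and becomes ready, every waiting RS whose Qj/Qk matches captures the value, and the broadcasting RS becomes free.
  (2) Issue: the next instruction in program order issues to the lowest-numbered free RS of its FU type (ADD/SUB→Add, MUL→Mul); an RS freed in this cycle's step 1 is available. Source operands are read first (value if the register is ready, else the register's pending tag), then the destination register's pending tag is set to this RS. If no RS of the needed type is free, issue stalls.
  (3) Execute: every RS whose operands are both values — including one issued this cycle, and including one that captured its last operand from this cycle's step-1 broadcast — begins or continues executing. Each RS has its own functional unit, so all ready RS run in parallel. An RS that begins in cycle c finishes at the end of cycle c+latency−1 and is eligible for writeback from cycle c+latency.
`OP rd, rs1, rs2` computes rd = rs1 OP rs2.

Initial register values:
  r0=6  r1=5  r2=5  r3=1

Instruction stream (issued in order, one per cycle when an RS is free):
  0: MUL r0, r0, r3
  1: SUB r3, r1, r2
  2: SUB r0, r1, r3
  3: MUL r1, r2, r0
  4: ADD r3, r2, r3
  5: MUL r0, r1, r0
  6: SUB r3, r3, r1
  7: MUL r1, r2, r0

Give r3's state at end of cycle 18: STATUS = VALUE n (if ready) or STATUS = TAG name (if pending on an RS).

STATUS = VALUE -20

c1: issue MUL r0<-Mul1 | r0:Mul1,r1:5,r2:5,r3:1
c2: issue SUB r3<-Add1 | r0:Mul1,r1:5,r2:5,r3:Add1
c3: issue SUB r0<-Add2 | r0:Add2,r1:5,r2:5,r3:Add1
c4: issue MUL r1<-Mul2 | r0:Add2,r1:Mul2,r2:5,r3:Add1
c5: CDB Add1=0; issue ADD r3<-Add1 | r0:Add2,r1:Mul2,r2:5,r3:Add1
c6: CDB Mul1=6; issue MUL r0<-Mul1 | r0:Mul1,r1:Mul2,r2:5,r3:Add1
c7: issue SUB r3<-Add3 | r0:Mul1,r1:Mul2,r2:5,r3:Add3
c8: CDB Add1=5; stall | r0:Mul1,r1:Mul2,r2:5,r3:Add3
c9: CDB Add2=5; stall | r0:Mul1,r1:Mul2,r2:5,r3:Add3
c10: stall | r0:Mul1,r1:Mul2,r2:5,r3:Add3
c11: stall | r0:Mul1,r1:Mul2,r2:5,r3:Add3
c12: stall | r0:Mul1,r1:Mul2,r2:5,r3:Add3
c13: stall | r0:Mul1,r1:Mul2,r2:5,r3:Add3
c14: CDB Mul2=25; issue MUL r1<-Mul2 | r0:Mul1,r1:Mul2,r2:5,r3:Add3
c15: - | r0:Mul1,r1:Mul2,r2:5,r3:Add3
c16: - | r0:Mul1,r1:Mul2,r2:5,r3:Add3
c17: CDB Add3=-20 | r0:Mul1,r1:Mul2,r2:5,r3:-20
c18: - | r0:Mul1,r1:Mul2,r2:5,r3:-20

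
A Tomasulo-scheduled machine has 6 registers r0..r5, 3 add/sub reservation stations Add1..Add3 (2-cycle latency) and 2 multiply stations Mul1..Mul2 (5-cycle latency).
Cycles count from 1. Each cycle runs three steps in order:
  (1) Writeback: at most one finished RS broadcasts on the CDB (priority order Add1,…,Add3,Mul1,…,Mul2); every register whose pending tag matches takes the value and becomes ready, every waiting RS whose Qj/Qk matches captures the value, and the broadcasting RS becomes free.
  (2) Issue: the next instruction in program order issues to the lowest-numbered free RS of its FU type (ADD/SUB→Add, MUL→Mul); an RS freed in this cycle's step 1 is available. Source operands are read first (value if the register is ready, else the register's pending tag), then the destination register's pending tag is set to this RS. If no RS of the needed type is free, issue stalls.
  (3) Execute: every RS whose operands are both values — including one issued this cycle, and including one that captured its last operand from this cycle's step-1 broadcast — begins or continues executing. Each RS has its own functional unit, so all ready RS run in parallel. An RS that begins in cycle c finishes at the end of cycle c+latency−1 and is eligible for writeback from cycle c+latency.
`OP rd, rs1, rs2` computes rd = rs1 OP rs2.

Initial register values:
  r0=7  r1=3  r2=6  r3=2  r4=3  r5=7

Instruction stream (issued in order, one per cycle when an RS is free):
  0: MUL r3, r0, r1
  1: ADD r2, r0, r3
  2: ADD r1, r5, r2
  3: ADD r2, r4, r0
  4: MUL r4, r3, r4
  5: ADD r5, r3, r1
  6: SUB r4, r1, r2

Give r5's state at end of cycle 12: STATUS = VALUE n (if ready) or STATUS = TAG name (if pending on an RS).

STATUS = TAG Add3

c1: issue MUL r3<-Mul1 | r0:7,r1:3,r2:6,r3:Mul1,r4:3,r5:7
c2: issue ADD r2<-Add1 | r0:7,r1:3,r2:Add1,r3:Mul1,r4:3,r5:7
c3: issue ADD r1<-Add2 | r0:7,r1:Add2,r2:Add1,r3:Mul1,r4:3,r5:7
c4: issue ADD r2<-Add3 | r0:7,r1:Add2,r2:Add3,r3:Mul1,r4:3,r5:7
c5: issue MUL r4<-Mul2 | r0:7,r1:Add2,r2:Add3,r3:Mul1,r4:Mul2,r5:7
c6: CDB Add3=10; issue ADD r5<-Add3 | r0:7,r1:Add2,r2:10,r3:Mul1,r4:Mul2,r5:Add3
c7: CDB Mul1=21; stall | r0:7,r1:Add2,r2:10,r3:21,r4:Mul2,r5:Add3
c8: stall | r0:7,r1:Add2,r2:10,r3:21,r4:Mul2,r5:Add3
c9: CDB Add1=28; issue SUB r4<-Add1 | r0:7,r1:Add2,r2:10,r3:21,r4:Add1,r5:Add3
c10: - | r0:7,r1:Add2,r2:10,r3:21,r4:Add1,r5:Add3
c11: CDB Add2=35 | r0:7,r1:35,r2:10,r3:21,r4:Add1,r5:Add3
c12: CDB Mul2=63 | r0:7,r1:35,r2:10,r3:21,r4:Add1,r5:Add3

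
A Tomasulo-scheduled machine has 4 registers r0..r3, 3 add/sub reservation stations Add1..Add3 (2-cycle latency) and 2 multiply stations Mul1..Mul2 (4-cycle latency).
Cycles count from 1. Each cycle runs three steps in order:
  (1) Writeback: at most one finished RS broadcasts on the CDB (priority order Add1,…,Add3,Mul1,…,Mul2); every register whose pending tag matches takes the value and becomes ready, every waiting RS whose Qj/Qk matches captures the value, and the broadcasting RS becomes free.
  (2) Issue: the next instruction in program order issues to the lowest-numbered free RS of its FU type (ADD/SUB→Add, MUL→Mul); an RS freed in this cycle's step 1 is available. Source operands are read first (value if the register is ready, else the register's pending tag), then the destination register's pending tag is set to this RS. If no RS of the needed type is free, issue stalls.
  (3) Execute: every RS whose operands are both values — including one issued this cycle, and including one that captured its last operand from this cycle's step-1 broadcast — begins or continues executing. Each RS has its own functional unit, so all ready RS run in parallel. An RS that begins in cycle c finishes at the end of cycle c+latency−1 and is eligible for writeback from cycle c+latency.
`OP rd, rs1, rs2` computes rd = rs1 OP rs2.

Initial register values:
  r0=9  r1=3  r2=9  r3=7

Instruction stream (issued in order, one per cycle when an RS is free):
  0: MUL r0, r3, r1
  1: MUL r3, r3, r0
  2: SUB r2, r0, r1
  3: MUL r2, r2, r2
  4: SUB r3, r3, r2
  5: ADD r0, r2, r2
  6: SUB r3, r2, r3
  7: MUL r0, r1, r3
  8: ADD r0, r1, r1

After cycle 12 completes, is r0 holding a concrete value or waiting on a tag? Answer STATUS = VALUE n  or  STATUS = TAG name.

STATUS = TAG Mul2

c1: issue MUL r0<-Mul1 | r0:Mul1,r1:3,r2:9,r3:7
c2: issue MUL r3<-Mul2 | r0:Mul1,r1:3,r2:9,r3:Mul2
c3: issue SUB r2<-Add1 | r0:Mul1,r1:3,r2:Add1,r3:Mul2
c4: stall | r0:Mul1,r1:3,r2:Add1,r3:Mul2
c5: CDB Mul1=21; issue MUL r2<-Mul1 | r0:21,r1:3,r2:Mul1,r3:Mul2
c6: issue SUB r3<-Add2 | r0:21,r1:3,r2:Mul1,r3:Add2
c7: CDB Add1=18; issue ADD r0<-Add1 | r0:Add1,r1:3,r2:Mul1,r3:Add2
c8: issue SUB r3<-Add3 | r0:Add1,r1:3,r2:Mul1,r3:Add3
c9: CDB Mul2=147; issue MUL r0<-Mul2 | r0:Mul2,r1:3,r2:Mul1,r3:Add3
c10: stall | r0:Mul2,r1:3,r2:Mul1,r3:Add3
c11: CDB Mul1=324; stall | r0:Mul2,r1:3,r2:324,r3:Add3
c12: stall | r0:Mul2,r1:3,r2:324,r3:Add3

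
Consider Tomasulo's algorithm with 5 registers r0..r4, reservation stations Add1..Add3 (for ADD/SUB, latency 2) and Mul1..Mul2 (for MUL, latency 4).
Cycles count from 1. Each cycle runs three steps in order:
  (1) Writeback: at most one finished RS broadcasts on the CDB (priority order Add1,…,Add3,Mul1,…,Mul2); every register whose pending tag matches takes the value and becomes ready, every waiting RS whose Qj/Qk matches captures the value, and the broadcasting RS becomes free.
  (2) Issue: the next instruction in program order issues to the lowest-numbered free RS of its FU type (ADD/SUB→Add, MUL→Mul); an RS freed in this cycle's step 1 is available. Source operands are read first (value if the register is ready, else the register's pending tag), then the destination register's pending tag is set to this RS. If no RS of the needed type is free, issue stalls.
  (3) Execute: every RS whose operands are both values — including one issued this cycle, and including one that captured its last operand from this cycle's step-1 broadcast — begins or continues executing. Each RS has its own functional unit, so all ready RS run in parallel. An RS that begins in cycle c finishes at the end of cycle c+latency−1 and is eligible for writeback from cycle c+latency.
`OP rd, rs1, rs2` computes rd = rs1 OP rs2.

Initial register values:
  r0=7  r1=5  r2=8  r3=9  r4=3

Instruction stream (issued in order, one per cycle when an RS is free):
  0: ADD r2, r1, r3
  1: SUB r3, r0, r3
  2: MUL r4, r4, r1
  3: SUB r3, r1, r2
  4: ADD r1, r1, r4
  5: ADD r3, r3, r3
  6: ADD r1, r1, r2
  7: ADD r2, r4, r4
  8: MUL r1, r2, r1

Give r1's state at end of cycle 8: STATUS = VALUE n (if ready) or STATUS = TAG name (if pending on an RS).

STATUS = TAG Add3

  c1: issue ADD r2<-Add1  regs: r0:7,r1:5,r2:Add1,r3:9,r4:3
  c2: issue SUB r3<-Add2  regs: r0:7,r1:5,r2:Add1,r3:Add2,r4:3
  c3: CDB Add1=14; issue MUL r4<-Mul1  regs: r0:7,r1:5,r2:14,r3:Add2,r4:Mul1
  c4: CDB Add2=-2; issue SUB r3<-Add1  regs: r0:7,r1:5,r2:14,r3:Add1,r4:Mul1
  c5: issue ADD r1<-Add2  regs: r0:7,r1:Add2,r2:14,r3:Add1,r4:Mul1
  c6: CDB Add1=-9; issue ADD r3<-Add1  regs: r0:7,r1:Add2,r2:14,r3:Add1,r4:Mul1
  c7: CDB Mul1=15; issue ADD r1<-Add3  regs: r0:7,r1:Add3,r2:14,r3:Add1,r4:15
  c8: CDB Add1=-18; issue ADD r2<-Add1  regs: r0:7,r1:Add3,r2:Add1,r3:-18,r4:15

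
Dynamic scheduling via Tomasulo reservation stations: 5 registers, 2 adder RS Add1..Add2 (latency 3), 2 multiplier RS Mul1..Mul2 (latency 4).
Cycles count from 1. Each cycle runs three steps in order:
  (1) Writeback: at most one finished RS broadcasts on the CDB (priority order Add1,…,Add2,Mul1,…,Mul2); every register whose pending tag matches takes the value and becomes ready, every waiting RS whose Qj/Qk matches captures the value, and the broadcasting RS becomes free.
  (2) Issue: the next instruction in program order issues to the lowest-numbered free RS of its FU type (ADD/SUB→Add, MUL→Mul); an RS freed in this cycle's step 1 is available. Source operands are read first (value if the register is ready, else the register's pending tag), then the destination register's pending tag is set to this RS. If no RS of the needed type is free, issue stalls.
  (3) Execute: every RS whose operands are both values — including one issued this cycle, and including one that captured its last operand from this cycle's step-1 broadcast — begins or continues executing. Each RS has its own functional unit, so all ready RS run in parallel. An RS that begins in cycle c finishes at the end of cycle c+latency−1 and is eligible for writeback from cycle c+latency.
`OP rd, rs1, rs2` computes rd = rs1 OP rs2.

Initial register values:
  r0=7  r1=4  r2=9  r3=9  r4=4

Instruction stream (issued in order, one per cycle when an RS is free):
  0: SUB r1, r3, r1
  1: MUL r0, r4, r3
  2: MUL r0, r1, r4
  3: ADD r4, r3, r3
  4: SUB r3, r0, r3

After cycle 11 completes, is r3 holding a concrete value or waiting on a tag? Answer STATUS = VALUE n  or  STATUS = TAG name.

cycle 1: issue SUB r1<-Add1 // r0:7,r1:Add1,r2:9,r3:9,r4:4
cycle 2: issue MUL r0<-Mul1 // r0:Mul1,r1:Add1,r2:9,r3:9,r4:4
cycle 3: issue MUL r0<-Mul2 // r0:Mul2,r1:Add1,r2:9,r3:9,r4:4
cycle 4: CDB Add1=5; issue ADD r4<-Add1 // r0:Mul2,r1:5,r2:9,r3:9,r4:Add1
cycle 5: issue SUB r3<-Add2 // r0:Mul2,r1:5,r2:9,r3:Add2,r4:Add1
cycle 6: CDB Mul1=36 // r0:Mul2,r1:5,r2:9,r3:Add2,r4:Add1
cycle 7: CDB Add1=18 // r0:Mul2,r1:5,r2:9,r3:Add2,r4:18
cycle 8: CDB Mul2=20 // r0:20,r1:5,r2:9,r3:Add2,r4:18
cycle 9: - // r0:20,r1:5,r2:9,r3:Add2,r4:18
cycle 10: - // r0:20,r1:5,r2:9,r3:Add2,r4:18
cycle 11: CDB Add2=11 // r0:20,r1:5,r2:9,r3:11,r4:18

STATUS = VALUE 11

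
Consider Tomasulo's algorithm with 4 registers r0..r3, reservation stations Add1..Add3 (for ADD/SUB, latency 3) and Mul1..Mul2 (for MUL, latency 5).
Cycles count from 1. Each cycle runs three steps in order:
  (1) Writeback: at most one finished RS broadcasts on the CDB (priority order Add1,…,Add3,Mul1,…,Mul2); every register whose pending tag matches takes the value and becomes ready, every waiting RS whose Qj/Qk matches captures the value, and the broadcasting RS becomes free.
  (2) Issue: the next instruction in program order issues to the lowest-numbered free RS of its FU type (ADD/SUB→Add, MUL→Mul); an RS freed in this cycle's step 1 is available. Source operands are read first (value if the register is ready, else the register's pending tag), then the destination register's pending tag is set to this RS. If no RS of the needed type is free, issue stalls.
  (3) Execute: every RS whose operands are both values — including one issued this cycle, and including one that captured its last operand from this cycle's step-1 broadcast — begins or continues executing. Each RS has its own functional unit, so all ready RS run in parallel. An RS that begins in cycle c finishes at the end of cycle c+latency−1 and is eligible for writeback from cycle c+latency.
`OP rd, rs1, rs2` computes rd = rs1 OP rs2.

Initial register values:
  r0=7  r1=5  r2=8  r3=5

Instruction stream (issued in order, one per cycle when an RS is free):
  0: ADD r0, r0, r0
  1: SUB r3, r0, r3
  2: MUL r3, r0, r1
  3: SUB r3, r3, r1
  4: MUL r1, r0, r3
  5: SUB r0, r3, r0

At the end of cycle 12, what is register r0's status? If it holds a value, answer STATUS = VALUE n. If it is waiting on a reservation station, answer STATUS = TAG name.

c1: issue ADD r0<-Add1 | r0:Add1,r1:5,r2:8,r3:5
c2: issue SUB r3<-Add2 | r0:Add1,r1:5,r2:8,r3:Add2
c3: issue MUL r3<-Mul1 | r0:Add1,r1:5,r2:8,r3:Mul1
c4: CDB Add1=14; issue SUB r3<-Add1 | r0:14,r1:5,r2:8,r3:Add1
c5: issue MUL r1<-Mul2 | r0:14,r1:Mul2,r2:8,r3:Add1
c6: issue SUB r0<-Add3 | r0:Add3,r1:Mul2,r2:8,r3:Add1
c7: CDB Add2=9 | r0:Add3,r1:Mul2,r2:8,r3:Add1
c8: - | r0:Add3,r1:Mul2,r2:8,r3:Add1
c9: CDB Mul1=70 | r0:Add3,r1:Mul2,r2:8,r3:Add1
c10: - | r0:Add3,r1:Mul2,r2:8,r3:Add1
c11: - | r0:Add3,r1:Mul2,r2:8,r3:Add1
c12: CDB Add1=65 | r0:Add3,r1:Mul2,r2:8,r3:65

STATUS = TAG Add3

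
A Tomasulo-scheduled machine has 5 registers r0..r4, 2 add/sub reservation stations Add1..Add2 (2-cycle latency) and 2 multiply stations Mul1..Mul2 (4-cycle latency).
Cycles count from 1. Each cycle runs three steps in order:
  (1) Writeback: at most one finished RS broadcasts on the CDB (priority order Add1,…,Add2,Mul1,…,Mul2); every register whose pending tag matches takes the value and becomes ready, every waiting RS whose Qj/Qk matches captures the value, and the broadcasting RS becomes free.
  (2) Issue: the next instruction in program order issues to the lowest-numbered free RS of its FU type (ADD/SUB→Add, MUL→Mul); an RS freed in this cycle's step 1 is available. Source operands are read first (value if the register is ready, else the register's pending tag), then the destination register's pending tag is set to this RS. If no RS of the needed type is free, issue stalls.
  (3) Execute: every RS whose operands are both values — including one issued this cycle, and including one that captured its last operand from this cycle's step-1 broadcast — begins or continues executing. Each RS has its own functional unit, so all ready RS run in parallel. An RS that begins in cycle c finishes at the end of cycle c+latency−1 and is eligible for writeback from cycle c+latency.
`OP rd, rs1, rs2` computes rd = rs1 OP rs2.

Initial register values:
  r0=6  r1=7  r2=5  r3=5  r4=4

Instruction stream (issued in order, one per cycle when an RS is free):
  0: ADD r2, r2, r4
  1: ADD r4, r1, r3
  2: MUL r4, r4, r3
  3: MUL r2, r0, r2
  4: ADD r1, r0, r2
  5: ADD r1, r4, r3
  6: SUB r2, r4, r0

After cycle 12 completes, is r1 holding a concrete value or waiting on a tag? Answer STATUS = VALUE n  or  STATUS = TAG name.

STATUS = VALUE 65

cycle 1: issue ADD r2<-Add1 // r0:6,r1:7,r2:Add1,r3:5,r4:4
cycle 2: issue ADD r4<-Add2 // r0:6,r1:7,r2:Add1,r3:5,r4:Add2
cycle 3: CDB Add1=9; issue MUL r4<-Mul1 // r0:6,r1:7,r2:9,r3:5,r4:Mul1
cycle 4: CDB Add2=12; issue MUL r2<-Mul2 // r0:6,r1:7,r2:Mul2,r3:5,r4:Mul1
cycle 5: issue ADD r1<-Add1 // r0:6,r1:Add1,r2:Mul2,r3:5,r4:Mul1
cycle 6: issue ADD r1<-Add2 // r0:6,r1:Add2,r2:Mul2,r3:5,r4:Mul1
cycle 7: stall // r0:6,r1:Add2,r2:Mul2,r3:5,r4:Mul1
cycle 8: CDB Mul1=60; stall // r0:6,r1:Add2,r2:Mul2,r3:5,r4:60
cycle 9: CDB Mul2=54; stall // r0:6,r1:Add2,r2:54,r3:5,r4:60
cycle 10: CDB Add2=65; issue SUB r2<-Add2 // r0:6,r1:65,r2:Add2,r3:5,r4:60
cycle 11: CDB Add1=60 // r0:6,r1:65,r2:Add2,r3:5,r4:60
cycle 12: CDB Add2=54 // r0:6,r1:65,r2:54,r3:5,r4:60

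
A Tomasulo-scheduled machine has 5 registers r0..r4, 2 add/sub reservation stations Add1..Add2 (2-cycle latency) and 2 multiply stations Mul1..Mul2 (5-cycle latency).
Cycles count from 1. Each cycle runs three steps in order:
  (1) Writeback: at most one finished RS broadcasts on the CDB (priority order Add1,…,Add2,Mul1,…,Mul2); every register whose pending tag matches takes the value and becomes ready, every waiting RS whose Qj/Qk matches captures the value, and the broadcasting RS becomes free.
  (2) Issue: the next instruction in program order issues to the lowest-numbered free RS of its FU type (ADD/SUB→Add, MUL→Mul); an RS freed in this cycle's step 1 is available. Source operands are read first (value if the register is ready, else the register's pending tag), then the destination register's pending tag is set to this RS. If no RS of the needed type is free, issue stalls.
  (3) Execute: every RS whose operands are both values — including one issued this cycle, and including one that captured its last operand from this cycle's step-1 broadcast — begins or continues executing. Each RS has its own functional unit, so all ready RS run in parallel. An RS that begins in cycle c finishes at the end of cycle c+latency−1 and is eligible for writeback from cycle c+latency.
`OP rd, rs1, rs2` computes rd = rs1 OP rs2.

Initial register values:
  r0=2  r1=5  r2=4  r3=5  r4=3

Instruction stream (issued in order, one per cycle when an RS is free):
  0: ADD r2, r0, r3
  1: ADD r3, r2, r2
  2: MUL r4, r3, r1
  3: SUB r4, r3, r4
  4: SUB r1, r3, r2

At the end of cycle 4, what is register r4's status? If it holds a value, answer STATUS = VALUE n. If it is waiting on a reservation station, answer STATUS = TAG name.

STATUS = TAG Add1

  c1: issue ADD r2<-Add1  regs: r0:2,r1:5,r2:Add1,r3:5,r4:3
  c2: issue ADD r3<-Add2  regs: r0:2,r1:5,r2:Add1,r3:Add2,r4:3
  c3: CDB Add1=7; issue MUL r4<-Mul1  regs: r0:2,r1:5,r2:7,r3:Add2,r4:Mul1
  c4: issue SUB r4<-Add1  regs: r0:2,r1:5,r2:7,r3:Add2,r4:Add1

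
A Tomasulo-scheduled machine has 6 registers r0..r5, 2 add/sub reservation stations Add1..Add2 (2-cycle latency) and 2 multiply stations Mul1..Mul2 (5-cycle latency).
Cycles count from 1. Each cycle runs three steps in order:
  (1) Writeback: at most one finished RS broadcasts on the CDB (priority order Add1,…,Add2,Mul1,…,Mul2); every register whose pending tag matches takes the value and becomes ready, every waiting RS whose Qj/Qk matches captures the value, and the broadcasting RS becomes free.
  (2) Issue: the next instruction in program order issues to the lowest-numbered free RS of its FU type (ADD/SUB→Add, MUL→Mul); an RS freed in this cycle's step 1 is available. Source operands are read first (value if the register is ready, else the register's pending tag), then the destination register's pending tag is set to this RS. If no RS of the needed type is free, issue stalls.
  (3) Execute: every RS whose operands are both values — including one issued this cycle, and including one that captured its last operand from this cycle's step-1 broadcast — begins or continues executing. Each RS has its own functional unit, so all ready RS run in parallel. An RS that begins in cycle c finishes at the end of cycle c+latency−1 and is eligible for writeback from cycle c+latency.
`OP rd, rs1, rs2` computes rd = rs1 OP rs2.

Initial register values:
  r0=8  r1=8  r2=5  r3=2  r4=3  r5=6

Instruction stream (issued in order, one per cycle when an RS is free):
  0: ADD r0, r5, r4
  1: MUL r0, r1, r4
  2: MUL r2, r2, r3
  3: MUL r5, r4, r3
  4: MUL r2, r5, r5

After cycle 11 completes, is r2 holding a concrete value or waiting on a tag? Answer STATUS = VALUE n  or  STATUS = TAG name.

STATUS = TAG Mul2

  c1: issue ADD r0<-Add1  regs: r0:Add1,r1:8,r2:5,r3:2,r4:3,r5:6
  c2: issue MUL r0<-Mul1  regs: r0:Mul1,r1:8,r2:5,r3:2,r4:3,r5:6
  c3: CDB Add1=9; issue MUL r2<-Mul2  regs: r0:Mul1,r1:8,r2:Mul2,r3:2,r4:3,r5:6
  c4: stall  regs: r0:Mul1,r1:8,r2:Mul2,r3:2,r4:3,r5:6
  c5: stall  regs: r0:Mul1,r1:8,r2:Mul2,r3:2,r4:3,r5:6
  c6: stall  regs: r0:Mul1,r1:8,r2:Mul2,r3:2,r4:3,r5:6
  c7: CDB Mul1=24; issue MUL r5<-Mul1  regs: r0:24,r1:8,r2:Mul2,r3:2,r4:3,r5:Mul1
  c8: CDB Mul2=10; issue MUL r2<-Mul2  regs: r0:24,r1:8,r2:Mul2,r3:2,r4:3,r5:Mul1
  c9: -  regs: r0:24,r1:8,r2:Mul2,r3:2,r4:3,r5:Mul1
  c10: -  regs: r0:24,r1:8,r2:Mul2,r3:2,r4:3,r5:Mul1
  c11: -  regs: r0:24,r1:8,r2:Mul2,r3:2,r4:3,r5:Mul1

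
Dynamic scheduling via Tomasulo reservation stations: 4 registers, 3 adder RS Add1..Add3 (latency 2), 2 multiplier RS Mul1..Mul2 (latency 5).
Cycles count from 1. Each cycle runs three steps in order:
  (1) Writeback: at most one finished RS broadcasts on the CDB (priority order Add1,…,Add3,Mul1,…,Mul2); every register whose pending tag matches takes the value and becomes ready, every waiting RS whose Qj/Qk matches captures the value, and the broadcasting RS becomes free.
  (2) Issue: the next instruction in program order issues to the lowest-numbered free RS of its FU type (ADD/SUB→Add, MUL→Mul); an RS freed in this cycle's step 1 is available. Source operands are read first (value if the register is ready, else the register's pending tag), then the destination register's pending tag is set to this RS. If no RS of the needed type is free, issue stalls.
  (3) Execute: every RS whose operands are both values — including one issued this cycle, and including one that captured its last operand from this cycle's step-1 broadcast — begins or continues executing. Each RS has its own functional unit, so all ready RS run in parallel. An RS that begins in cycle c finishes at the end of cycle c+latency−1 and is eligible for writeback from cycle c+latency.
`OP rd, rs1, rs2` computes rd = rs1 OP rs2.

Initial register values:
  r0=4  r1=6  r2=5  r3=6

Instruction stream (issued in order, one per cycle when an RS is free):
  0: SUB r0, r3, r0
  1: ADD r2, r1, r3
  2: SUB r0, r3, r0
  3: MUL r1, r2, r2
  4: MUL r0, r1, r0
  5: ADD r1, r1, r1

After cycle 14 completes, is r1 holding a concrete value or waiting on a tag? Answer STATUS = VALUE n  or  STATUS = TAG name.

  c1: issue SUB r0<-Add1  regs: r0:Add1,r1:6,r2:5,r3:6
  c2: issue ADD r2<-Add2  regs: r0:Add1,r1:6,r2:Add2,r3:6
  c3: CDB Add1=2; issue SUB r0<-Add1  regs: r0:Add1,r1:6,r2:Add2,r3:6
  c4: CDB Add2=12; issue MUL r1<-Mul1  regs: r0:Add1,r1:Mul1,r2:12,r3:6
  c5: CDB Add1=4; issue MUL r0<-Mul2  regs: r0:Mul2,r1:Mul1,r2:12,r3:6
  c6: issue ADD r1<-Add1  regs: r0:Mul2,r1:Add1,r2:12,r3:6
  c7: -  regs: r0:Mul2,r1:Add1,r2:12,r3:6
  c8: -  regs: r0:Mul2,r1:Add1,r2:12,r3:6
  c9: CDB Mul1=144  regs: r0:Mul2,r1:Add1,r2:12,r3:6
  c10: -  regs: r0:Mul2,r1:Add1,r2:12,r3:6
  c11: CDB Add1=288  regs: r0:Mul2,r1:288,r2:12,r3:6
  c12: -  regs: r0:Mul2,r1:288,r2:12,r3:6
  c13: -  regs: r0:Mul2,r1:288,r2:12,r3:6
  c14: CDB Mul2=576  regs: r0:576,r1:288,r2:12,r3:6

STATUS = VALUE 288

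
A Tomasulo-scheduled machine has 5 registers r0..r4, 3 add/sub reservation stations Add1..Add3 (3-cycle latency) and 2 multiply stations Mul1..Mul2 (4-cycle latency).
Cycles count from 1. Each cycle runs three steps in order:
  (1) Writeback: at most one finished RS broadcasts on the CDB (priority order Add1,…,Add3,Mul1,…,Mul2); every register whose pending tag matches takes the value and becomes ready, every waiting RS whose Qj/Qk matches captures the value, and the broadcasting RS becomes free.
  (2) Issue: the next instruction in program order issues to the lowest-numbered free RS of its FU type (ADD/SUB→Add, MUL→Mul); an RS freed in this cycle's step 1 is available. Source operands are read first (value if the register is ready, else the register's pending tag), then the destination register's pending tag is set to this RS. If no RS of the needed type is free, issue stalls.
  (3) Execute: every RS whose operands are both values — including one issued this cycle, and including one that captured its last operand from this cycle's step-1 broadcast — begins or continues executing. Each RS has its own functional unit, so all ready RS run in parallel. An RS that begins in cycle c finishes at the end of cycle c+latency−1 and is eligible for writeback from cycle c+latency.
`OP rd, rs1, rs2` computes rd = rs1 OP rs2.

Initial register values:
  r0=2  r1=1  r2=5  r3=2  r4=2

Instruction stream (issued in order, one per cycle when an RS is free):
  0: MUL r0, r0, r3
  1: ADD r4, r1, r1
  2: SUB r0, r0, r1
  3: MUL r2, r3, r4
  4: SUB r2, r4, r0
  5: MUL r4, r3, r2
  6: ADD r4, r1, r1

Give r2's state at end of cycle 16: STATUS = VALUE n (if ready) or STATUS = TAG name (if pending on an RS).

  c1: issue MUL r0<-Mul1  regs: r0:Mul1,r1:1,r2:5,r3:2,r4:2
  c2: issue ADD r4<-Add1  regs: r0:Mul1,r1:1,r2:5,r3:2,r4:Add1
  c3: issue SUB r0<-Add2  regs: r0:Add2,r1:1,r2:5,r3:2,r4:Add1
  c4: issue MUL r2<-Mul2  regs: r0:Add2,r1:1,r2:Mul2,r3:2,r4:Add1
  c5: CDB Add1=2; issue SUB r2<-Add1  regs: r0:Add2,r1:1,r2:Add1,r3:2,r4:2
  c6: CDB Mul1=4; issue MUL r4<-Mul1  regs: r0:Add2,r1:1,r2:Add1,r3:2,r4:Mul1
  c7: issue ADD r4<-Add3  regs: r0:Add2,r1:1,r2:Add1,r3:2,r4:Add3
  c8: -  regs: r0:Add2,r1:1,r2:Add1,r3:2,r4:Add3
  c9: CDB Add2=3  regs: r0:3,r1:1,r2:Add1,r3:2,r4:Add3
  c10: CDB Add3=2  regs: r0:3,r1:1,r2:Add1,r3:2,r4:2
  c11: CDB Mul2=4  regs: r0:3,r1:1,r2:Add1,r3:2,r4:2
  c12: CDB Add1=-1  regs: r0:3,r1:1,r2:-1,r3:2,r4:2
  c13: -  regs: r0:3,r1:1,r2:-1,r3:2,r4:2
  c14: -  regs: r0:3,r1:1,r2:-1,r3:2,r4:2
  c15: -  regs: r0:3,r1:1,r2:-1,r3:2,r4:2
  c16: CDB Mul1=-2  regs: r0:3,r1:1,r2:-1,r3:2,r4:2

STATUS = VALUE -1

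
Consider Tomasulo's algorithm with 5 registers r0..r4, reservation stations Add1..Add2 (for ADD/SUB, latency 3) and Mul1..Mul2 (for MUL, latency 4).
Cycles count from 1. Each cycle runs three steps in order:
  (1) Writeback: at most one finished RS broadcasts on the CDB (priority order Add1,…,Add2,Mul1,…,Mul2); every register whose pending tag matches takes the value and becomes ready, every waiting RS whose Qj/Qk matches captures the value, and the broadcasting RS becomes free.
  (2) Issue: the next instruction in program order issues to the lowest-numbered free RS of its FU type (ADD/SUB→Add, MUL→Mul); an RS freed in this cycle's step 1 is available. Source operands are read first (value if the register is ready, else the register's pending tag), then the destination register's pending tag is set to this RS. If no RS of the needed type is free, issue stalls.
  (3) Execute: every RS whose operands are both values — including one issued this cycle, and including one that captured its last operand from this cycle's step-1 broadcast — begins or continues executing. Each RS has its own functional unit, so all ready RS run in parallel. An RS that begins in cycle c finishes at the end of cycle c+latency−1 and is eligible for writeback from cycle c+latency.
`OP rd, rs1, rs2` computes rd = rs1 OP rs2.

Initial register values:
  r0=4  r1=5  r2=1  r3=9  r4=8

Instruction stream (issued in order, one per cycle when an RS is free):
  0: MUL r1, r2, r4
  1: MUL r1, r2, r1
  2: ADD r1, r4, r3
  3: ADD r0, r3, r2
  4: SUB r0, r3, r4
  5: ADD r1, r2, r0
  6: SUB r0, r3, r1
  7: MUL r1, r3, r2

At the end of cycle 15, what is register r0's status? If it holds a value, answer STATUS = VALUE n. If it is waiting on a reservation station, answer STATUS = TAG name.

  c1: issue MUL r1<-Mul1  regs: r0:4,r1:Mul1,r2:1,r3:9,r4:8
  c2: issue MUL r1<-Mul2  regs: r0:4,r1:Mul2,r2:1,r3:9,r4:8
  c3: issue ADD r1<-Add1  regs: r0:4,r1:Add1,r2:1,r3:9,r4:8
  c4: issue ADD r0<-Add2  regs: r0:Add2,r1:Add1,r2:1,r3:9,r4:8
  c5: CDB Mul1=8; stall  regs: r0:Add2,r1:Add1,r2:1,r3:9,r4:8
  c6: CDB Add1=17; issue SUB r0<-Add1  regs: r0:Add1,r1:17,r2:1,r3:9,r4:8
  c7: CDB Add2=10; issue ADD r1<-Add2  regs: r0:Add1,r1:Add2,r2:1,r3:9,r4:8
  c8: stall  regs: r0:Add1,r1:Add2,r2:1,r3:9,r4:8
  c9: CDB Add1=1; issue SUB r0<-Add1  regs: r0:Add1,r1:Add2,r2:1,r3:9,r4:8
  c10: CDB Mul2=8; issue MUL r1<-Mul1  regs: r0:Add1,r1:Mul1,r2:1,r3:9,r4:8
  c11: -  regs: r0:Add1,r1:Mul1,r2:1,r3:9,r4:8
  c12: CDB Add2=2  regs: r0:Add1,r1:Mul1,r2:1,r3:9,r4:8
  c13: -  regs: r0:Add1,r1:Mul1,r2:1,r3:9,r4:8
  c14: CDB Mul1=9  regs: r0:Add1,r1:9,r2:1,r3:9,r4:8
  c15: CDB Add1=7  regs: r0:7,r1:9,r2:1,r3:9,r4:8

STATUS = VALUE 7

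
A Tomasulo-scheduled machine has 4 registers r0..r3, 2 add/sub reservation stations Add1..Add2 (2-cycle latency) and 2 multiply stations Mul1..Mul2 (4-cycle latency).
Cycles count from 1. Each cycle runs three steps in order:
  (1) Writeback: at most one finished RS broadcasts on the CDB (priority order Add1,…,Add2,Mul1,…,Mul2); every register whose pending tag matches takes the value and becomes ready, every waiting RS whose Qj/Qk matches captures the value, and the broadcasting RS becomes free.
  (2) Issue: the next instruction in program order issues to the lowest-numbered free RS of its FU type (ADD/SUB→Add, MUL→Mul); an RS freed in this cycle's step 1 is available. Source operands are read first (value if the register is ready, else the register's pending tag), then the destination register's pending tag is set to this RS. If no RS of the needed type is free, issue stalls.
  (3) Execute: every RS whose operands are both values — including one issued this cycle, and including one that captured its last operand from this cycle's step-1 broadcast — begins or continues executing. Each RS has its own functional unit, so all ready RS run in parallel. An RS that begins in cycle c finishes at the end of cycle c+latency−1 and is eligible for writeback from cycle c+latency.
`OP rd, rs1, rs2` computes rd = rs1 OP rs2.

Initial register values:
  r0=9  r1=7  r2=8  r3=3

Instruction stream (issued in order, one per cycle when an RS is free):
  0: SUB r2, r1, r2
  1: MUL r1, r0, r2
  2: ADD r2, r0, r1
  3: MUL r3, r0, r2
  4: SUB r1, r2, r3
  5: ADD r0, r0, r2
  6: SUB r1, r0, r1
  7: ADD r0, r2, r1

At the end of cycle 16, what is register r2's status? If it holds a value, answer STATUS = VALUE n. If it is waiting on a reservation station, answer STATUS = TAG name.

cycle 1: issue SUB r2<-Add1 // r0:9,r1:7,r2:Add1,r3:3
cycle 2: issue MUL r1<-Mul1 // r0:9,r1:Mul1,r2:Add1,r3:3
cycle 3: CDB Add1=-1; issue ADD r2<-Add1 // r0:9,r1:Mul1,r2:Add1,r3:3
cycle 4: issue MUL r3<-Mul2 // r0:9,r1:Mul1,r2:Add1,r3:Mul2
cycle 5: issue SUB r1<-Add2 // r0:9,r1:Add2,r2:Add1,r3:Mul2
cycle 6: stall // r0:9,r1:Add2,r2:Add1,r3:Mul2
cycle 7: CDB Mul1=-9; stall // r0:9,r1:Add2,r2:Add1,r3:Mul2
cycle 8: stall // r0:9,r1:Add2,r2:Add1,r3:Mul2
cycle 9: CDB Add1=0; issue ADD r0<-Add1 // r0:Add1,r1:Add2,r2:0,r3:Mul2
cycle 10: stall // r0:Add1,r1:Add2,r2:0,r3:Mul2
cycle 11: CDB Add1=9; issue SUB r1<-Add1 // r0:9,r1:Add1,r2:0,r3:Mul2
cycle 12: stall // r0:9,r1:Add1,r2:0,r3:Mul2
cycle 13: CDB Mul2=0; stall // r0:9,r1:Add1,r2:0,r3:0
cycle 14: stall // r0:9,r1:Add1,r2:0,r3:0
cycle 15: CDB Add2=0; issue ADD r0<-Add2 // r0:Add2,r1:Add1,r2:0,r3:0
cycle 16: - // r0:Add2,r1:Add1,r2:0,r3:0

STATUS = VALUE 0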